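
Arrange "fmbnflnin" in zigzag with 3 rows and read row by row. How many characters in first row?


Zigzag "fmbnflnin" into 3 rows:
Placing characters:
  'f' => row 0
  'm' => row 1
  'b' => row 2
  'n' => row 1
  'f' => row 0
  'l' => row 1
  'n' => row 2
  'i' => row 1
  'n' => row 0
Rows:
  Row 0: "ffn"
  Row 1: "mnli"
  Row 2: "bn"
First row length: 3

3


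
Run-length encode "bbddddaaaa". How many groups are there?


Input: bbddddaaaa
Scanning for consecutive runs:
  Group 1: 'b' x 2 (positions 0-1)
  Group 2: 'd' x 4 (positions 2-5)
  Group 3: 'a' x 4 (positions 6-9)
Total groups: 3

3


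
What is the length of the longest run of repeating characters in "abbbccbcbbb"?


Input: "abbbccbcbbb"
Scanning for longest run:
  Position 1 ('b'): new char, reset run to 1
  Position 2 ('b'): continues run of 'b', length=2
  Position 3 ('b'): continues run of 'b', length=3
  Position 4 ('c'): new char, reset run to 1
  Position 5 ('c'): continues run of 'c', length=2
  Position 6 ('b'): new char, reset run to 1
  Position 7 ('c'): new char, reset run to 1
  Position 8 ('b'): new char, reset run to 1
  Position 9 ('b'): continues run of 'b', length=2
  Position 10 ('b'): continues run of 'b', length=3
Longest run: 'b' with length 3

3


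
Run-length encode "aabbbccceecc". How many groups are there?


Input: aabbbccceecc
Scanning for consecutive runs:
  Group 1: 'a' x 2 (positions 0-1)
  Group 2: 'b' x 3 (positions 2-4)
  Group 3: 'c' x 3 (positions 5-7)
  Group 4: 'e' x 2 (positions 8-9)
  Group 5: 'c' x 2 (positions 10-11)
Total groups: 5

5


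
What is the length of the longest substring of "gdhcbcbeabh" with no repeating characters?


Input: "gdhcbcbeabh"
Sliding window (track last position of each char):
  Position 0 ('g'): window [0,0] length 1 -- new best
  Position 1 ('d'): window [0,1] length 2 -- new best
  Position 2 ('h'): window [0,2] length 3 -- new best
  Position 3 ('c'): window [0,3] length 4 -- new best
  Position 4 ('b'): window [0,4] length 5 -- new best
  Position 5 ('c'): repeat (last at 3), move window start to 4
  Position 5 ('c'): window [4,5] length 2
  Position 6 ('b'): repeat (last at 4), move window start to 5
  Position 6 ('b'): window [5,6] length 2
  Position 7 ('e'): window [5,7] length 3
  Position 8 ('a'): window [5,8] length 4
  Position 9 ('b'): repeat (last at 6), move window start to 7
  Position 9 ('b'): window [7,9] length 3
  Position 10 ('h'): window [7,10] length 4
Longest substring with no repeats: "gdhcb" with length 5

5


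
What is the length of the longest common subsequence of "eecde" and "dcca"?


LCS of "eecde" and "dcca"
DP table:
           d    c    c    a
      0    0    0    0    0
  e   0    0    0    0    0
  e   0    0    0    0    0
  c   0    0    1    1    1
  d   0    1    1    1    1
  e   0    1    1    1    1
LCS length = dp[5][4] = 1

1


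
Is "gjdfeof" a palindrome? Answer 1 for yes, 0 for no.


Input: gjdfeof
Reversed: foefdjg
  Compare pos 0 ('g') with pos 6 ('f'): MISMATCH
  Compare pos 1 ('j') with pos 5 ('o'): MISMATCH
  Compare pos 2 ('d') with pos 4 ('e'): MISMATCH
Result: not a palindrome

0


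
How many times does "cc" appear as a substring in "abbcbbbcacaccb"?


Searching for "cc" in "abbcbbbcacaccb"
Scanning each position:
  Position 0: "ab" => no
  Position 1: "bb" => no
  Position 2: "bc" => no
  Position 3: "cb" => no
  Position 4: "bb" => no
  Position 5: "bb" => no
  Position 6: "bc" => no
  Position 7: "ca" => no
  Position 8: "ac" => no
  Position 9: "ca" => no
  Position 10: "ac" => no
  Position 11: "cc" => MATCH
  Position 12: "cb" => no
Total occurrences: 1

1


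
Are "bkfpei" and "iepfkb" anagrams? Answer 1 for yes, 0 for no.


Strings: "bkfpei", "iepfkb"
Sorted first:  befikp
Sorted second: befikp
Sorted forms match => anagrams

1


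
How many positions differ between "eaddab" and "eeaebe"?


Comparing "eaddab" and "eeaebe" position by position:
  Position 0: 'e' vs 'e' => same
  Position 1: 'a' vs 'e' => DIFFER
  Position 2: 'd' vs 'a' => DIFFER
  Position 3: 'd' vs 'e' => DIFFER
  Position 4: 'a' vs 'b' => DIFFER
  Position 5: 'b' vs 'e' => DIFFER
Positions that differ: 5

5


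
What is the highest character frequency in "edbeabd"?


Input: edbeabd
Character counts:
  'a': 1
  'b': 2
  'd': 2
  'e': 2
Maximum frequency: 2

2


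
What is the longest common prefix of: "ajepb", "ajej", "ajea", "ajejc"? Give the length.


Words: ajepb, ajej, ajea, ajejc
  Position 0: all 'a' => match
  Position 1: all 'j' => match
  Position 2: all 'e' => match
  Position 3: ('p', 'j', 'a', 'j') => mismatch, stop
LCP = "aje" (length 3)

3


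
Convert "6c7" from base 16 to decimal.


Input: "6c7" in base 16
Positional expansion:
  Digit '6' (value 6) x 16^2 = 1536
  Digit 'c' (value 12) x 16^1 = 192
  Digit '7' (value 7) x 16^0 = 7
Sum = 1735

1735


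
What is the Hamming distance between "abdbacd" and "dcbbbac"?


Comparing "abdbacd" and "dcbbbac" position by position:
  Position 0: 'a' vs 'd' => differ
  Position 1: 'b' vs 'c' => differ
  Position 2: 'd' vs 'b' => differ
  Position 3: 'b' vs 'b' => same
  Position 4: 'a' vs 'b' => differ
  Position 5: 'c' vs 'a' => differ
  Position 6: 'd' vs 'c' => differ
Total differences (Hamming distance): 6

6


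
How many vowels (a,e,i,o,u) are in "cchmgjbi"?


Input: cchmgjbi
Checking each character:
  'c' at position 0: consonant
  'c' at position 1: consonant
  'h' at position 2: consonant
  'm' at position 3: consonant
  'g' at position 4: consonant
  'j' at position 5: consonant
  'b' at position 6: consonant
  'i' at position 7: vowel (running total: 1)
Total vowels: 1

1


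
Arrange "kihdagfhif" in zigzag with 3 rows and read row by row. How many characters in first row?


Zigzag "kihdagfhif" into 3 rows:
Placing characters:
  'k' => row 0
  'i' => row 1
  'h' => row 2
  'd' => row 1
  'a' => row 0
  'g' => row 1
  'f' => row 2
  'h' => row 1
  'i' => row 0
  'f' => row 1
Rows:
  Row 0: "kai"
  Row 1: "idghf"
  Row 2: "hf"
First row length: 3

3


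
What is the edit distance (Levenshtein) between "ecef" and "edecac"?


Computing edit distance: "ecef" -> "edecac"
DP table:
           e    d    e    c    a    c
      0    1    2    3    4    5    6
  e   1    0    1    2    3    4    5
  c   2    1    1    2    2    3    4
  e   3    2    2    1    2    3    4
  f   4    3    3    2    2    3    4
Edit distance = dp[4][6] = 4

4


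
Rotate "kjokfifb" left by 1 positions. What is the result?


Input: "kjokfifb", rotate left by 1
First 1 characters: "k"
Remaining characters: "jokfifb"
Concatenate remaining + first: "jokfifb" + "k" = "jokfifbk"

jokfifbk


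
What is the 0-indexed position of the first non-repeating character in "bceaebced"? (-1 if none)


Input: bceaebced
Character frequencies:
  'a': 1
  'b': 2
  'c': 2
  'd': 1
  'e': 3
Scanning left to right for freq == 1:
  Position 0 ('b'): freq=2, skip
  Position 1 ('c'): freq=2, skip
  Position 2 ('e'): freq=3, skip
  Position 3 ('a'): unique! => answer = 3

3


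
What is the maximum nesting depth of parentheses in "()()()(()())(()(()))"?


Input: "()()()(()())(()(()))"
Tracking depth:
  Position 0 '(': depth becomes 1
  Position 1 ')': depth becomes 0
  Position 2 '(': depth becomes 1
  Position 3 ')': depth becomes 0
  Position 4 '(': depth becomes 1
  Position 5 ')': depth becomes 0
  Position 6 '(': depth becomes 1
  Position 7 '(': depth becomes 2
  Position 8 ')': depth becomes 1
  Position 9 '(': depth becomes 2
  Position 10 ')': depth becomes 1
  Position 11 ')': depth becomes 0
  Position 12 '(': depth becomes 1
  Position 13 '(': depth becomes 2
  Position 14 ')': depth becomes 1
  Position 15 '(': depth becomes 2
  Position 16 '(': depth becomes 3
  Position 17 ')': depth becomes 2
  Position 18 ')': depth becomes 1
  Position 19 ')': depth becomes 0
Maximum depth reached: 3

3


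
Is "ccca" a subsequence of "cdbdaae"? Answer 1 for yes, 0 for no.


Check if "ccca" is a subsequence of "cdbdaae"
Greedy scan:
  Position 0 ('c'): matches sub[0] = 'c'
  Position 1 ('d'): no match needed
  Position 2 ('b'): no match needed
  Position 3 ('d'): no match needed
  Position 4 ('a'): no match needed
  Position 5 ('a'): no match needed
  Position 6 ('e'): no match needed
Only matched 1/4 characters => not a subsequence

0


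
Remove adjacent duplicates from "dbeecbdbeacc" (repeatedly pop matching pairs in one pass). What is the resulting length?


Input: dbeecbdbeacc
Stack-based adjacent duplicate removal:
  Read 'd': push. Stack: d
  Read 'b': push. Stack: db
  Read 'e': push. Stack: dbe
  Read 'e': matches stack top 'e' => pop. Stack: db
  Read 'c': push. Stack: dbc
  Read 'b': push. Stack: dbcb
  Read 'd': push. Stack: dbcbd
  Read 'b': push. Stack: dbcbdb
  Read 'e': push. Stack: dbcbdbe
  Read 'a': push. Stack: dbcbdbea
  Read 'c': push. Stack: dbcbdbeac
  Read 'c': matches stack top 'c' => pop. Stack: dbcbdbea
Final stack: "dbcbdbea" (length 8)

8


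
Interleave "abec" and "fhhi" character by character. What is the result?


Interleaving "abec" and "fhhi":
  Position 0: 'a' from first, 'f' from second => "af"
  Position 1: 'b' from first, 'h' from second => "bh"
  Position 2: 'e' from first, 'h' from second => "eh"
  Position 3: 'c' from first, 'i' from second => "ci"
Result: afbhehci

afbhehci


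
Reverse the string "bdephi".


Input: bdephi
Reading characters right to left:
  Position 5: 'i'
  Position 4: 'h'
  Position 3: 'p'
  Position 2: 'e'
  Position 1: 'd'
  Position 0: 'b'
Reversed: ihpedb

ihpedb


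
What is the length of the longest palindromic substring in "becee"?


Input: "becee"
Checking substrings for palindromes:
  [1:4] "ece" (len 3) => palindrome
  [3:5] "ee" (len 2) => palindrome
Longest palindromic substring: "ece" with length 3

3


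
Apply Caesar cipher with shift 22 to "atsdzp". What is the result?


Caesar cipher: shift "atsdzp" by 22
  'a' (pos 0) + 22 = pos 22 = 'w'
  't' (pos 19) + 22 = pos 15 = 'p'
  's' (pos 18) + 22 = pos 14 = 'o'
  'd' (pos 3) + 22 = pos 25 = 'z'
  'z' (pos 25) + 22 = pos 21 = 'v'
  'p' (pos 15) + 22 = pos 11 = 'l'
Result: wpozvl

wpozvl


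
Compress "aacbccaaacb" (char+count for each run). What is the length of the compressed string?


Input: aacbccaaacb
Runs:
  'a' x 2 => "a2"
  'c' x 1 => "c1"
  'b' x 1 => "b1"
  'c' x 2 => "c2"
  'a' x 3 => "a3"
  'c' x 1 => "c1"
  'b' x 1 => "b1"
Compressed: "a2c1b1c2a3c1b1"
Compressed length: 14

14


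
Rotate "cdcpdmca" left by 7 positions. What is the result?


Input: "cdcpdmca", rotate left by 7
First 7 characters: "cdcpdmc"
Remaining characters: "a"
Concatenate remaining + first: "a" + "cdcpdmc" = "acdcpdmc"

acdcpdmc


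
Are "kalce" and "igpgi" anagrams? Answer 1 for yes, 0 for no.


Strings: "kalce", "igpgi"
Sorted first:  acekl
Sorted second: ggiip
Differ at position 0: 'a' vs 'g' => not anagrams

0


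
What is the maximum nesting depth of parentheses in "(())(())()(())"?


Input: "(())(())()(())"
Tracking depth:
  Position 0 '(': depth becomes 1
  Position 1 '(': depth becomes 2
  Position 2 ')': depth becomes 1
  Position 3 ')': depth becomes 0
  Position 4 '(': depth becomes 1
  Position 5 '(': depth becomes 2
  Position 6 ')': depth becomes 1
  Position 7 ')': depth becomes 0
  Position 8 '(': depth becomes 1
  Position 9 ')': depth becomes 0
  Position 10 '(': depth becomes 1
  Position 11 '(': depth becomes 2
  Position 12 ')': depth becomes 1
  Position 13 ')': depth becomes 0
Maximum depth reached: 2

2


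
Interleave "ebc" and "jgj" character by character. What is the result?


Interleaving "ebc" and "jgj":
  Position 0: 'e' from first, 'j' from second => "ej"
  Position 1: 'b' from first, 'g' from second => "bg"
  Position 2: 'c' from first, 'j' from second => "cj"
Result: ejbgcj

ejbgcj


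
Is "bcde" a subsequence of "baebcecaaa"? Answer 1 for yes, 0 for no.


Check if "bcde" is a subsequence of "baebcecaaa"
Greedy scan:
  Position 0 ('b'): matches sub[0] = 'b'
  Position 1 ('a'): no match needed
  Position 2 ('e'): no match needed
  Position 3 ('b'): no match needed
  Position 4 ('c'): matches sub[1] = 'c'
  Position 5 ('e'): no match needed
  Position 6 ('c'): no match needed
  Position 7 ('a'): no match needed
  Position 8 ('a'): no match needed
  Position 9 ('a'): no match needed
Only matched 2/4 characters => not a subsequence

0


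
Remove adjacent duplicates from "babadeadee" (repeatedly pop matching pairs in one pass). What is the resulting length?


Input: babadeadee
Stack-based adjacent duplicate removal:
  Read 'b': push. Stack: b
  Read 'a': push. Stack: ba
  Read 'b': push. Stack: bab
  Read 'a': push. Stack: baba
  Read 'd': push. Stack: babad
  Read 'e': push. Stack: babade
  Read 'a': push. Stack: babadea
  Read 'd': push. Stack: babadead
  Read 'e': push. Stack: babadeade
  Read 'e': matches stack top 'e' => pop. Stack: babadead
Final stack: "babadead" (length 8)

8


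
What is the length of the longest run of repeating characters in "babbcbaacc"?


Input: "babbcbaacc"
Scanning for longest run:
  Position 1 ('a'): new char, reset run to 1
  Position 2 ('b'): new char, reset run to 1
  Position 3 ('b'): continues run of 'b', length=2
  Position 4 ('c'): new char, reset run to 1
  Position 5 ('b'): new char, reset run to 1
  Position 6 ('a'): new char, reset run to 1
  Position 7 ('a'): continues run of 'a', length=2
  Position 8 ('c'): new char, reset run to 1
  Position 9 ('c'): continues run of 'c', length=2
Longest run: 'b' with length 2

2


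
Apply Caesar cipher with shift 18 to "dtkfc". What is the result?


Caesar cipher: shift "dtkfc" by 18
  'd' (pos 3) + 18 = pos 21 = 'v'
  't' (pos 19) + 18 = pos 11 = 'l'
  'k' (pos 10) + 18 = pos 2 = 'c'
  'f' (pos 5) + 18 = pos 23 = 'x'
  'c' (pos 2) + 18 = pos 20 = 'u'
Result: vlcxu

vlcxu


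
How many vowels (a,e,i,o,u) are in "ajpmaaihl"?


Input: ajpmaaihl
Checking each character:
  'a' at position 0: vowel (running total: 1)
  'j' at position 1: consonant
  'p' at position 2: consonant
  'm' at position 3: consonant
  'a' at position 4: vowel (running total: 2)
  'a' at position 5: vowel (running total: 3)
  'i' at position 6: vowel (running total: 4)
  'h' at position 7: consonant
  'l' at position 8: consonant
Total vowels: 4

4


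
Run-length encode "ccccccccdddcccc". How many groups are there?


Input: ccccccccdddcccc
Scanning for consecutive runs:
  Group 1: 'c' x 8 (positions 0-7)
  Group 2: 'd' x 3 (positions 8-10)
  Group 3: 'c' x 4 (positions 11-14)
Total groups: 3

3


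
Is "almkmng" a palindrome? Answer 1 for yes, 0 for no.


Input: almkmng
Reversed: gnmkmla
  Compare pos 0 ('a') with pos 6 ('g'): MISMATCH
  Compare pos 1 ('l') with pos 5 ('n'): MISMATCH
  Compare pos 2 ('m') with pos 4 ('m'): match
Result: not a palindrome

0


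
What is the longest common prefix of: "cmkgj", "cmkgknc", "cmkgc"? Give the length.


Words: cmkgj, cmkgknc, cmkgc
  Position 0: all 'c' => match
  Position 1: all 'm' => match
  Position 2: all 'k' => match
  Position 3: all 'g' => match
  Position 4: ('j', 'k', 'c') => mismatch, stop
LCP = "cmkg" (length 4)

4


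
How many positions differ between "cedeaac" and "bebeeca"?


Comparing "cedeaac" and "bebeeca" position by position:
  Position 0: 'c' vs 'b' => DIFFER
  Position 1: 'e' vs 'e' => same
  Position 2: 'd' vs 'b' => DIFFER
  Position 3: 'e' vs 'e' => same
  Position 4: 'a' vs 'e' => DIFFER
  Position 5: 'a' vs 'c' => DIFFER
  Position 6: 'c' vs 'a' => DIFFER
Positions that differ: 5

5


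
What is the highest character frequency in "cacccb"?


Input: cacccb
Character counts:
  'a': 1
  'b': 1
  'c': 4
Maximum frequency: 4

4


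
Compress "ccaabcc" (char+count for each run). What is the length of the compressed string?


Input: ccaabcc
Runs:
  'c' x 2 => "c2"
  'a' x 2 => "a2"
  'b' x 1 => "b1"
  'c' x 2 => "c2"
Compressed: "c2a2b1c2"
Compressed length: 8

8


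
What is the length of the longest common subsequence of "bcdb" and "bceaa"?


LCS of "bcdb" and "bceaa"
DP table:
           b    c    e    a    a
      0    0    0    0    0    0
  b   0    1    1    1    1    1
  c   0    1    2    2    2    2
  d   0    1    2    2    2    2
  b   0    1    2    2    2    2
LCS length = dp[4][5] = 2

2


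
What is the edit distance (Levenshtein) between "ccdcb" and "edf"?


Computing edit distance: "ccdcb" -> "edf"
DP table:
           e    d    f
      0    1    2    3
  c   1    1    2    3
  c   2    2    2    3
  d   3    3    2    3
  c   4    4    3    3
  b   5    5    4    4
Edit distance = dp[5][3] = 4

4


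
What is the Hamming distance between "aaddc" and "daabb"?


Comparing "aaddc" and "daabb" position by position:
  Position 0: 'a' vs 'd' => differ
  Position 1: 'a' vs 'a' => same
  Position 2: 'd' vs 'a' => differ
  Position 3: 'd' vs 'b' => differ
  Position 4: 'c' vs 'b' => differ
Total differences (Hamming distance): 4

4


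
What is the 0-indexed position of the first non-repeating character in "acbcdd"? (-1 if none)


Input: acbcdd
Character frequencies:
  'a': 1
  'b': 1
  'c': 2
  'd': 2
Scanning left to right for freq == 1:
  Position 0 ('a'): unique! => answer = 0

0


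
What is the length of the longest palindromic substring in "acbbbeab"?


Input: "acbbbeab"
Checking substrings for palindromes:
  [2:5] "bbb" (len 3) => palindrome
  [2:4] "bb" (len 2) => palindrome
  [3:5] "bb" (len 2) => palindrome
Longest palindromic substring: "bbb" with length 3

3


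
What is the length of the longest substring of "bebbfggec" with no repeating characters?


Input: "bebbfggec"
Sliding window (track last position of each char):
  Position 0 ('b'): window [0,0] length 1 -- new best
  Position 1 ('e'): window [0,1] length 2 -- new best
  Position 2 ('b'): repeat (last at 0), move window start to 1
  Position 2 ('b'): window [1,2] length 2
  Position 3 ('b'): repeat (last at 2), move window start to 3
  Position 3 ('b'): window [3,3] length 1
  Position 4 ('f'): window [3,4] length 2
  Position 5 ('g'): window [3,5] length 3 -- new best
  Position 6 ('g'): repeat (last at 5), move window start to 6
  Position 6 ('g'): window [6,6] length 1
  Position 7 ('e'): window [6,7] length 2
  Position 8 ('c'): window [6,8] length 3
Longest substring with no repeats: "bfg" with length 3

3


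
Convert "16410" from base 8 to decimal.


Input: "16410" in base 8
Positional expansion:
  Digit '1' (value 1) x 8^4 = 4096
  Digit '6' (value 6) x 8^3 = 3072
  Digit '4' (value 4) x 8^2 = 256
  Digit '1' (value 1) x 8^1 = 8
  Digit '0' (value 0) x 8^0 = 0
Sum = 7432

7432


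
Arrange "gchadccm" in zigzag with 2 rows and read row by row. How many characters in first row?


Zigzag "gchadccm" into 2 rows:
Placing characters:
  'g' => row 0
  'c' => row 1
  'h' => row 0
  'a' => row 1
  'd' => row 0
  'c' => row 1
  'c' => row 0
  'm' => row 1
Rows:
  Row 0: "ghdc"
  Row 1: "cacm"
First row length: 4

4


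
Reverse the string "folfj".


Input: folfj
Reading characters right to left:
  Position 4: 'j'
  Position 3: 'f'
  Position 2: 'l'
  Position 1: 'o'
  Position 0: 'f'
Reversed: jflof

jflof


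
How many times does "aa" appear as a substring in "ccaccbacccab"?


Searching for "aa" in "ccaccbacccab"
Scanning each position:
  Position 0: "cc" => no
  Position 1: "ca" => no
  Position 2: "ac" => no
  Position 3: "cc" => no
  Position 4: "cb" => no
  Position 5: "ba" => no
  Position 6: "ac" => no
  Position 7: "cc" => no
  Position 8: "cc" => no
  Position 9: "ca" => no
  Position 10: "ab" => no
Total occurrences: 0

0


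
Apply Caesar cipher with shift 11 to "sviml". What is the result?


Caesar cipher: shift "sviml" by 11
  's' (pos 18) + 11 = pos 3 = 'd'
  'v' (pos 21) + 11 = pos 6 = 'g'
  'i' (pos 8) + 11 = pos 19 = 't'
  'm' (pos 12) + 11 = pos 23 = 'x'
  'l' (pos 11) + 11 = pos 22 = 'w'
Result: dgtxw

dgtxw


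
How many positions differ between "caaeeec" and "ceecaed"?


Comparing "caaeeec" and "ceecaed" position by position:
  Position 0: 'c' vs 'c' => same
  Position 1: 'a' vs 'e' => DIFFER
  Position 2: 'a' vs 'e' => DIFFER
  Position 3: 'e' vs 'c' => DIFFER
  Position 4: 'e' vs 'a' => DIFFER
  Position 5: 'e' vs 'e' => same
  Position 6: 'c' vs 'd' => DIFFER
Positions that differ: 5

5


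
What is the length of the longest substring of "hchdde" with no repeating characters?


Input: "hchdde"
Sliding window (track last position of each char):
  Position 0 ('h'): window [0,0] length 1 -- new best
  Position 1 ('c'): window [0,1] length 2 -- new best
  Position 2 ('h'): repeat (last at 0), move window start to 1
  Position 2 ('h'): window [1,2] length 2
  Position 3 ('d'): window [1,3] length 3 -- new best
  Position 4 ('d'): repeat (last at 3), move window start to 4
  Position 4 ('d'): window [4,4] length 1
  Position 5 ('e'): window [4,5] length 2
Longest substring with no repeats: "chd" with length 3

3


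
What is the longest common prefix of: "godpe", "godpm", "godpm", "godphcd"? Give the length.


Words: godpe, godpm, godpm, godphcd
  Position 0: all 'g' => match
  Position 1: all 'o' => match
  Position 2: all 'd' => match
  Position 3: all 'p' => match
  Position 4: ('e', 'm', 'm', 'h') => mismatch, stop
LCP = "godp" (length 4)

4


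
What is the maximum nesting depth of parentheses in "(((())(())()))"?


Input: "(((())(())()))"
Tracking depth:
  Position 0 '(': depth becomes 1
  Position 1 '(': depth becomes 2
  Position 2 '(': depth becomes 3
  Position 3 '(': depth becomes 4
  Position 4 ')': depth becomes 3
  Position 5 ')': depth becomes 2
  Position 6 '(': depth becomes 3
  Position 7 '(': depth becomes 4
  Position 8 ')': depth becomes 3
  Position 9 ')': depth becomes 2
  Position 10 '(': depth becomes 3
  Position 11 ')': depth becomes 2
  Position 12 ')': depth becomes 1
  Position 13 ')': depth becomes 0
Maximum depth reached: 4

4


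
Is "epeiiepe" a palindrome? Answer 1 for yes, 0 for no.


Input: epeiiepe
Reversed: epeiiepe
  Compare pos 0 ('e') with pos 7 ('e'): match
  Compare pos 1 ('p') with pos 6 ('p'): match
  Compare pos 2 ('e') with pos 5 ('e'): match
  Compare pos 3 ('i') with pos 4 ('i'): match
Result: palindrome

1


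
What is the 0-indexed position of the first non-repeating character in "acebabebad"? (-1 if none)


Input: acebabebad
Character frequencies:
  'a': 3
  'b': 3
  'c': 1
  'd': 1
  'e': 2
Scanning left to right for freq == 1:
  Position 0 ('a'): freq=3, skip
  Position 1 ('c'): unique! => answer = 1

1


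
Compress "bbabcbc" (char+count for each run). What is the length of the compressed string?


Input: bbabcbc
Runs:
  'b' x 2 => "b2"
  'a' x 1 => "a1"
  'b' x 1 => "b1"
  'c' x 1 => "c1"
  'b' x 1 => "b1"
  'c' x 1 => "c1"
Compressed: "b2a1b1c1b1c1"
Compressed length: 12

12


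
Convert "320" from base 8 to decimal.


Input: "320" in base 8
Positional expansion:
  Digit '3' (value 3) x 8^2 = 192
  Digit '2' (value 2) x 8^1 = 16
  Digit '0' (value 0) x 8^0 = 0
Sum = 208

208


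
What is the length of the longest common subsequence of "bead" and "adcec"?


LCS of "bead" and "adcec"
DP table:
           a    d    c    e    c
      0    0    0    0    0    0
  b   0    0    0    0    0    0
  e   0    0    0    0    1    1
  a   0    1    1    1    1    1
  d   0    1    2    2    2    2
LCS length = dp[4][5] = 2

2


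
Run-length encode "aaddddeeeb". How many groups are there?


Input: aaddddeeeb
Scanning for consecutive runs:
  Group 1: 'a' x 2 (positions 0-1)
  Group 2: 'd' x 4 (positions 2-5)
  Group 3: 'e' x 3 (positions 6-8)
  Group 4: 'b' x 1 (positions 9-9)
Total groups: 4

4


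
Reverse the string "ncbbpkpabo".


Input: ncbbpkpabo
Reading characters right to left:
  Position 9: 'o'
  Position 8: 'b'
  Position 7: 'a'
  Position 6: 'p'
  Position 5: 'k'
  Position 4: 'p'
  Position 3: 'b'
  Position 2: 'b'
  Position 1: 'c'
  Position 0: 'n'
Reversed: obapkpbbcn

obapkpbbcn


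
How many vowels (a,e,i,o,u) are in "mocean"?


Input: mocean
Checking each character:
  'm' at position 0: consonant
  'o' at position 1: vowel (running total: 1)
  'c' at position 2: consonant
  'e' at position 3: vowel (running total: 2)
  'a' at position 4: vowel (running total: 3)
  'n' at position 5: consonant
Total vowels: 3

3


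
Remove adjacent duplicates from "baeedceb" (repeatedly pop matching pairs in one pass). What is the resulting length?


Input: baeedceb
Stack-based adjacent duplicate removal:
  Read 'b': push. Stack: b
  Read 'a': push. Stack: ba
  Read 'e': push. Stack: bae
  Read 'e': matches stack top 'e' => pop. Stack: ba
  Read 'd': push. Stack: bad
  Read 'c': push. Stack: badc
  Read 'e': push. Stack: badce
  Read 'b': push. Stack: badceb
Final stack: "badceb" (length 6)

6


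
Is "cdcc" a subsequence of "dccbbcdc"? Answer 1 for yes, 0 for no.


Check if "cdcc" is a subsequence of "dccbbcdc"
Greedy scan:
  Position 0 ('d'): no match needed
  Position 1 ('c'): matches sub[0] = 'c'
  Position 2 ('c'): no match needed
  Position 3 ('b'): no match needed
  Position 4 ('b'): no match needed
  Position 5 ('c'): no match needed
  Position 6 ('d'): matches sub[1] = 'd'
  Position 7 ('c'): matches sub[2] = 'c'
Only matched 3/4 characters => not a subsequence

0


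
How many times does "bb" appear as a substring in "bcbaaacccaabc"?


Searching for "bb" in "bcbaaacccaabc"
Scanning each position:
  Position 0: "bc" => no
  Position 1: "cb" => no
  Position 2: "ba" => no
  Position 3: "aa" => no
  Position 4: "aa" => no
  Position 5: "ac" => no
  Position 6: "cc" => no
  Position 7: "cc" => no
  Position 8: "ca" => no
  Position 9: "aa" => no
  Position 10: "ab" => no
  Position 11: "bc" => no
Total occurrences: 0

0


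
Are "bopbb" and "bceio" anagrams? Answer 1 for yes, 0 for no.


Strings: "bopbb", "bceio"
Sorted first:  bbbop
Sorted second: bceio
Differ at position 1: 'b' vs 'c' => not anagrams

0


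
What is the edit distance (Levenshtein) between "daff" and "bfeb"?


Computing edit distance: "daff" -> "bfeb"
DP table:
           b    f    e    b
      0    1    2    3    4
  d   1    1    2    3    4
  a   2    2    2    3    4
  f   3    3    2    3    4
  f   4    4    3    3    4
Edit distance = dp[4][4] = 4

4


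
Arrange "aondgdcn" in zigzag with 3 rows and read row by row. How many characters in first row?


Zigzag "aondgdcn" into 3 rows:
Placing characters:
  'a' => row 0
  'o' => row 1
  'n' => row 2
  'd' => row 1
  'g' => row 0
  'd' => row 1
  'c' => row 2
  'n' => row 1
Rows:
  Row 0: "ag"
  Row 1: "oddn"
  Row 2: "nc"
First row length: 2

2


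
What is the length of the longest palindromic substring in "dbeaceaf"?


Input: "dbeaceaf"
Checking substrings for palindromes:
  No multi-char palindromic substrings found
Longest palindromic substring: "d" with length 1

1


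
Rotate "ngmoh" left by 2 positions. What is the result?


Input: "ngmoh", rotate left by 2
First 2 characters: "ng"
Remaining characters: "moh"
Concatenate remaining + first: "moh" + "ng" = "mohng"

mohng


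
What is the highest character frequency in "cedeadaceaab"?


Input: cedeadaceaab
Character counts:
  'a': 4
  'b': 1
  'c': 2
  'd': 2
  'e': 3
Maximum frequency: 4

4


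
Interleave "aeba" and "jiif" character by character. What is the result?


Interleaving "aeba" and "jiif":
  Position 0: 'a' from first, 'j' from second => "aj"
  Position 1: 'e' from first, 'i' from second => "ei"
  Position 2: 'b' from first, 'i' from second => "bi"
  Position 3: 'a' from first, 'f' from second => "af"
Result: ajeibiaf

ajeibiaf


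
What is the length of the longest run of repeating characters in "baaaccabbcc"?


Input: "baaaccabbcc"
Scanning for longest run:
  Position 1 ('a'): new char, reset run to 1
  Position 2 ('a'): continues run of 'a', length=2
  Position 3 ('a'): continues run of 'a', length=3
  Position 4 ('c'): new char, reset run to 1
  Position 5 ('c'): continues run of 'c', length=2
  Position 6 ('a'): new char, reset run to 1
  Position 7 ('b'): new char, reset run to 1
  Position 8 ('b'): continues run of 'b', length=2
  Position 9 ('c'): new char, reset run to 1
  Position 10 ('c'): continues run of 'c', length=2
Longest run: 'a' with length 3

3


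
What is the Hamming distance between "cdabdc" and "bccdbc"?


Comparing "cdabdc" and "bccdbc" position by position:
  Position 0: 'c' vs 'b' => differ
  Position 1: 'd' vs 'c' => differ
  Position 2: 'a' vs 'c' => differ
  Position 3: 'b' vs 'd' => differ
  Position 4: 'd' vs 'b' => differ
  Position 5: 'c' vs 'c' => same
Total differences (Hamming distance): 5

5


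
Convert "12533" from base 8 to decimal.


Input: "12533" in base 8
Positional expansion:
  Digit '1' (value 1) x 8^4 = 4096
  Digit '2' (value 2) x 8^3 = 1024
  Digit '5' (value 5) x 8^2 = 320
  Digit '3' (value 3) x 8^1 = 24
  Digit '3' (value 3) x 8^0 = 3
Sum = 5467

5467


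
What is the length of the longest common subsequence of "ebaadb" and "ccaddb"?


LCS of "ebaadb" and "ccaddb"
DP table:
           c    c    a    d    d    b
      0    0    0    0    0    0    0
  e   0    0    0    0    0    0    0
  b   0    0    0    0    0    0    1
  a   0    0    0    1    1    1    1
  a   0    0    0    1    1    1    1
  d   0    0    0    1    2    2    2
  b   0    0    0    1    2    2    3
LCS length = dp[6][6] = 3

3


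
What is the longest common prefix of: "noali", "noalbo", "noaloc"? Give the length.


Words: noali, noalbo, noaloc
  Position 0: all 'n' => match
  Position 1: all 'o' => match
  Position 2: all 'a' => match
  Position 3: all 'l' => match
  Position 4: ('i', 'b', 'o') => mismatch, stop
LCP = "noal" (length 4)

4


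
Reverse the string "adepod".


Input: adepod
Reading characters right to left:
  Position 5: 'd'
  Position 4: 'o'
  Position 3: 'p'
  Position 2: 'e'
  Position 1: 'd'
  Position 0: 'a'
Reversed: dopeda

dopeda


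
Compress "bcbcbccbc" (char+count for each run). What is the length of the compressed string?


Input: bcbcbccbc
Runs:
  'b' x 1 => "b1"
  'c' x 1 => "c1"
  'b' x 1 => "b1"
  'c' x 1 => "c1"
  'b' x 1 => "b1"
  'c' x 2 => "c2"
  'b' x 1 => "b1"
  'c' x 1 => "c1"
Compressed: "b1c1b1c1b1c2b1c1"
Compressed length: 16

16


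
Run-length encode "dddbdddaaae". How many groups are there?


Input: dddbdddaaae
Scanning for consecutive runs:
  Group 1: 'd' x 3 (positions 0-2)
  Group 2: 'b' x 1 (positions 3-3)
  Group 3: 'd' x 3 (positions 4-6)
  Group 4: 'a' x 3 (positions 7-9)
  Group 5: 'e' x 1 (positions 10-10)
Total groups: 5

5


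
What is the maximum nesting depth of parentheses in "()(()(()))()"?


Input: "()(()(()))()"
Tracking depth:
  Position 0 '(': depth becomes 1
  Position 1 ')': depth becomes 0
  Position 2 '(': depth becomes 1
  Position 3 '(': depth becomes 2
  Position 4 ')': depth becomes 1
  Position 5 '(': depth becomes 2
  Position 6 '(': depth becomes 3
  Position 7 ')': depth becomes 2
  Position 8 ')': depth becomes 1
  Position 9 ')': depth becomes 0
  Position 10 '(': depth becomes 1
  Position 11 ')': depth becomes 0
Maximum depth reached: 3

3


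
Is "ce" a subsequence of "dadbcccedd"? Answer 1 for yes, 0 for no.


Check if "ce" is a subsequence of "dadbcccedd"
Greedy scan:
  Position 0 ('d'): no match needed
  Position 1 ('a'): no match needed
  Position 2 ('d'): no match needed
  Position 3 ('b'): no match needed
  Position 4 ('c'): matches sub[0] = 'c'
  Position 5 ('c'): no match needed
  Position 6 ('c'): no match needed
  Position 7 ('e'): matches sub[1] = 'e'
  Position 8 ('d'): no match needed
  Position 9 ('d'): no match needed
All 2 characters matched => is a subsequence

1


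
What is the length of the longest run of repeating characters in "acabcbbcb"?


Input: "acabcbbcb"
Scanning for longest run:
  Position 1 ('c'): new char, reset run to 1
  Position 2 ('a'): new char, reset run to 1
  Position 3 ('b'): new char, reset run to 1
  Position 4 ('c'): new char, reset run to 1
  Position 5 ('b'): new char, reset run to 1
  Position 6 ('b'): continues run of 'b', length=2
  Position 7 ('c'): new char, reset run to 1
  Position 8 ('b'): new char, reset run to 1
Longest run: 'b' with length 2

2


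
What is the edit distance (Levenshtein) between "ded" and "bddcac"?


Computing edit distance: "ded" -> "bddcac"
DP table:
           b    d    d    c    a    c
      0    1    2    3    4    5    6
  d   1    1    1    2    3    4    5
  e   2    2    2    2    3    4    5
  d   3    3    2    2    3    4    5
Edit distance = dp[3][6] = 5

5


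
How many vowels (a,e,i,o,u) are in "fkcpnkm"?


Input: fkcpnkm
Checking each character:
  'f' at position 0: consonant
  'k' at position 1: consonant
  'c' at position 2: consonant
  'p' at position 3: consonant
  'n' at position 4: consonant
  'k' at position 5: consonant
  'm' at position 6: consonant
Total vowels: 0

0


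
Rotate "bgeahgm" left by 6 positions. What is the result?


Input: "bgeahgm", rotate left by 6
First 6 characters: "bgeahg"
Remaining characters: "m"
Concatenate remaining + first: "m" + "bgeahg" = "mbgeahg"

mbgeahg


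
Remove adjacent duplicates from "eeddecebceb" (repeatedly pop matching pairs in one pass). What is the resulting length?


Input: eeddecebceb
Stack-based adjacent duplicate removal:
  Read 'e': push. Stack: e
  Read 'e': matches stack top 'e' => pop. Stack: (empty)
  Read 'd': push. Stack: d
  Read 'd': matches stack top 'd' => pop. Stack: (empty)
  Read 'e': push. Stack: e
  Read 'c': push. Stack: ec
  Read 'e': push. Stack: ece
  Read 'b': push. Stack: eceb
  Read 'c': push. Stack: ecebc
  Read 'e': push. Stack: ecebce
  Read 'b': push. Stack: ecebceb
Final stack: "ecebceb" (length 7)

7


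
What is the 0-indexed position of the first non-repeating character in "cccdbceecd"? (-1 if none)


Input: cccdbceecd
Character frequencies:
  'b': 1
  'c': 5
  'd': 2
  'e': 2
Scanning left to right for freq == 1:
  Position 0 ('c'): freq=5, skip
  Position 1 ('c'): freq=5, skip
  Position 2 ('c'): freq=5, skip
  Position 3 ('d'): freq=2, skip
  Position 4 ('b'): unique! => answer = 4

4


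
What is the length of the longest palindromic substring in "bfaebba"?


Input: "bfaebba"
Checking substrings for palindromes:
  [4:6] "bb" (len 2) => palindrome
Longest palindromic substring: "bb" with length 2

2


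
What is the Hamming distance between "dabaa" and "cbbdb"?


Comparing "dabaa" and "cbbdb" position by position:
  Position 0: 'd' vs 'c' => differ
  Position 1: 'a' vs 'b' => differ
  Position 2: 'b' vs 'b' => same
  Position 3: 'a' vs 'd' => differ
  Position 4: 'a' vs 'b' => differ
Total differences (Hamming distance): 4

4


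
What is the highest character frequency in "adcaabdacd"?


Input: adcaabdacd
Character counts:
  'a': 4
  'b': 1
  'c': 2
  'd': 3
Maximum frequency: 4

4


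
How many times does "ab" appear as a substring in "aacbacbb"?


Searching for "ab" in "aacbacbb"
Scanning each position:
  Position 0: "aa" => no
  Position 1: "ac" => no
  Position 2: "cb" => no
  Position 3: "ba" => no
  Position 4: "ac" => no
  Position 5: "cb" => no
  Position 6: "bb" => no
Total occurrences: 0

0


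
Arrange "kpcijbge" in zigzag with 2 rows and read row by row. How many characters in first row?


Zigzag "kpcijbge" into 2 rows:
Placing characters:
  'k' => row 0
  'p' => row 1
  'c' => row 0
  'i' => row 1
  'j' => row 0
  'b' => row 1
  'g' => row 0
  'e' => row 1
Rows:
  Row 0: "kcjg"
  Row 1: "pibe"
First row length: 4

4


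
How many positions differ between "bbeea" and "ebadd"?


Comparing "bbeea" and "ebadd" position by position:
  Position 0: 'b' vs 'e' => DIFFER
  Position 1: 'b' vs 'b' => same
  Position 2: 'e' vs 'a' => DIFFER
  Position 3: 'e' vs 'd' => DIFFER
  Position 4: 'a' vs 'd' => DIFFER
Positions that differ: 4

4


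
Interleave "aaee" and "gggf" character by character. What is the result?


Interleaving "aaee" and "gggf":
  Position 0: 'a' from first, 'g' from second => "ag"
  Position 1: 'a' from first, 'g' from second => "ag"
  Position 2: 'e' from first, 'g' from second => "eg"
  Position 3: 'e' from first, 'f' from second => "ef"
Result: agagegef

agagegef


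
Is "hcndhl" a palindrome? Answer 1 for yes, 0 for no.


Input: hcndhl
Reversed: lhdnch
  Compare pos 0 ('h') with pos 5 ('l'): MISMATCH
  Compare pos 1 ('c') with pos 4 ('h'): MISMATCH
  Compare pos 2 ('n') with pos 3 ('d'): MISMATCH
Result: not a palindrome

0


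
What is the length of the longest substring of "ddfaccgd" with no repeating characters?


Input: "ddfaccgd"
Sliding window (track last position of each char):
  Position 0 ('d'): window [0,0] length 1 -- new best
  Position 1 ('d'): repeat (last at 0), move window start to 1
  Position 1 ('d'): window [1,1] length 1
  Position 2 ('f'): window [1,2] length 2 -- new best
  Position 3 ('a'): window [1,3] length 3 -- new best
  Position 4 ('c'): window [1,4] length 4 -- new best
  Position 5 ('c'): repeat (last at 4), move window start to 5
  Position 5 ('c'): window [5,5] length 1
  Position 6 ('g'): window [5,6] length 2
  Position 7 ('d'): window [5,7] length 3
Longest substring with no repeats: "dfac" with length 4

4


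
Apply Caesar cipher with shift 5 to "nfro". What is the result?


Caesar cipher: shift "nfro" by 5
  'n' (pos 13) + 5 = pos 18 = 's'
  'f' (pos 5) + 5 = pos 10 = 'k'
  'r' (pos 17) + 5 = pos 22 = 'w'
  'o' (pos 14) + 5 = pos 19 = 't'
Result: skwt

skwt


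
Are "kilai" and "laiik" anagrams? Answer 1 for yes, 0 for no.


Strings: "kilai", "laiik"
Sorted first:  aiikl
Sorted second: aiikl
Sorted forms match => anagrams

1


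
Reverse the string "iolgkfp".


Input: iolgkfp
Reading characters right to left:
  Position 6: 'p'
  Position 5: 'f'
  Position 4: 'k'
  Position 3: 'g'
  Position 2: 'l'
  Position 1: 'o'
  Position 0: 'i'
Reversed: pfkgloi

pfkgloi


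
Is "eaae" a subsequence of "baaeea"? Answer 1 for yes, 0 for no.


Check if "eaae" is a subsequence of "baaeea"
Greedy scan:
  Position 0 ('b'): no match needed
  Position 1 ('a'): no match needed
  Position 2 ('a'): no match needed
  Position 3 ('e'): matches sub[0] = 'e'
  Position 4 ('e'): no match needed
  Position 5 ('a'): matches sub[1] = 'a'
Only matched 2/4 characters => not a subsequence

0


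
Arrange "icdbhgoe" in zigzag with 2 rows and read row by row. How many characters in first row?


Zigzag "icdbhgoe" into 2 rows:
Placing characters:
  'i' => row 0
  'c' => row 1
  'd' => row 0
  'b' => row 1
  'h' => row 0
  'g' => row 1
  'o' => row 0
  'e' => row 1
Rows:
  Row 0: "idho"
  Row 1: "cbge"
First row length: 4

4


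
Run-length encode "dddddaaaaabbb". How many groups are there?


Input: dddddaaaaabbb
Scanning for consecutive runs:
  Group 1: 'd' x 5 (positions 0-4)
  Group 2: 'a' x 5 (positions 5-9)
  Group 3: 'b' x 3 (positions 10-12)
Total groups: 3

3


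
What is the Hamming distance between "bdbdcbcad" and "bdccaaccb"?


Comparing "bdbdcbcad" and "bdccaaccb" position by position:
  Position 0: 'b' vs 'b' => same
  Position 1: 'd' vs 'd' => same
  Position 2: 'b' vs 'c' => differ
  Position 3: 'd' vs 'c' => differ
  Position 4: 'c' vs 'a' => differ
  Position 5: 'b' vs 'a' => differ
  Position 6: 'c' vs 'c' => same
  Position 7: 'a' vs 'c' => differ
  Position 8: 'd' vs 'b' => differ
Total differences (Hamming distance): 6

6


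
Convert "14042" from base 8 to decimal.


Input: "14042" in base 8
Positional expansion:
  Digit '1' (value 1) x 8^4 = 4096
  Digit '4' (value 4) x 8^3 = 2048
  Digit '0' (value 0) x 8^2 = 0
  Digit '4' (value 4) x 8^1 = 32
  Digit '2' (value 2) x 8^0 = 2
Sum = 6178

6178


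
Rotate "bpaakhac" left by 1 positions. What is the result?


Input: "bpaakhac", rotate left by 1
First 1 characters: "b"
Remaining characters: "paakhac"
Concatenate remaining + first: "paakhac" + "b" = "paakhacb"

paakhacb


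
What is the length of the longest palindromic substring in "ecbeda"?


Input: "ecbeda"
Checking substrings for palindromes:
  No multi-char palindromic substrings found
Longest palindromic substring: "e" with length 1

1
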